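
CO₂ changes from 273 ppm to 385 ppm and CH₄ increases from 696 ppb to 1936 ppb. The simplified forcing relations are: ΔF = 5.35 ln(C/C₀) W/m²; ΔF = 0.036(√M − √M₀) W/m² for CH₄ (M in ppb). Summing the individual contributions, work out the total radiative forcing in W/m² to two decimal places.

ΔF = 2.47 W/m²

CO₂: 5.35 × ln(385/273) = 5.35 × ln(1.41026) = 5.35 × 0.34377 = 1.8392 W/m².
CH₄: 0.036 × (√1936 − √696) = 0.036 × (44.0000 − 26.3818) = 0.036 × 17.6182 = 0.6343 W/m².
Total ΔF = 1.8392 + 0.6343 = 2.4735 W/m².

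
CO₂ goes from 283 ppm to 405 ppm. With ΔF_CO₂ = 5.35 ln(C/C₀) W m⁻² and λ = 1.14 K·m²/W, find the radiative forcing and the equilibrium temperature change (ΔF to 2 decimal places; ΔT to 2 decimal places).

CO₂: 5.35 × ln(405/283) = 5.35 × ln(1.43110) = 5.35 × 0.35844 = 1.9177 W/m².
ΔT = λ ΔF = 1.14 × 1.92 = 2.1888 K.

ΔF = 1.92 W/m²; ΔT = 2.19 K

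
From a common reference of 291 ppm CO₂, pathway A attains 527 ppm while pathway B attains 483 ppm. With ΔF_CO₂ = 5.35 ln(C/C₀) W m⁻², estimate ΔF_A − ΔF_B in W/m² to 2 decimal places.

ΔF_A − ΔF_B = 0.47 W/m²

ΔF_A = 5.35 ln(527/291) = 5.35 × 0.59388 = 3.1773 W/m².
ΔF_B = 5.35 ln(483/291) = 5.35 × 0.50669 = 2.7108 W/m².
Difference: 3.1773 − 2.7108 = 0.4665 W/m².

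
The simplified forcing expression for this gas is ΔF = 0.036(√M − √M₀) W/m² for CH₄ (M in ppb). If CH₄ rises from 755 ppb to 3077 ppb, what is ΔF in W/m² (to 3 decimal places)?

CH₄: 0.036 × (√3077 − √755) = 0.036 × (55.4707 − 27.4773) = 0.036 × 27.9934 = 1.0078 W/m².

ΔF = 1.008 W/m²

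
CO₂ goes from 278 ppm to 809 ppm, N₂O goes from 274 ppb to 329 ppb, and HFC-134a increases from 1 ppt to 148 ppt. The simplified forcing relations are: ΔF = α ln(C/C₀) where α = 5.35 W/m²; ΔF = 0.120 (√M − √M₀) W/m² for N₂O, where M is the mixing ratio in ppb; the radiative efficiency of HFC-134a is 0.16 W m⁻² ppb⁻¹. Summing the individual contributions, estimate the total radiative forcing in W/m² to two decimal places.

CO₂: 5.35 × ln(809/278) = 5.35 × ln(2.91007) = 5.35 × 1.06818 = 5.7148 W/m².
N₂O: 0.120 × (√329 − √274) = 0.120 × (18.1384 − 16.5529) = 0.120 × 1.5855 = 0.1903 W/m².
HFC-134a: Δ = 148 − 1 = 147 ppt = 0.147 ppb; ΔF = 0.16 × 0.147 = 0.0235 W/m².
Total ΔF = 5.7148 + 0.1903 + 0.0235 = 5.9286 W/m².

ΔF = 5.93 W/m²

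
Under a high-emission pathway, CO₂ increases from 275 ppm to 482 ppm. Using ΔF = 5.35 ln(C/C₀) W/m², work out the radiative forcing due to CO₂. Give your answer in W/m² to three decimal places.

ΔF = 3.002 W/m²

CO₂ absorption bands are partially saturated, so forcing scales with the logarithm of the concentration ratio.
CO₂: 5.35 × ln(482/275) = 5.35 × ln(1.75273) = 5.35 × 0.56117 = 3.0023 W/m².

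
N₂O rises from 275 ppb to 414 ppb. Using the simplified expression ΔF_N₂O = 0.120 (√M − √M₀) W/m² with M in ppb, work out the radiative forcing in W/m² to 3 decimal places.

ΔF = 0.452 W/m²

N₂O: 0.120 × (√414 − √275) = 0.120 × (20.3470 − 16.5831) = 0.120 × 3.7639 = 0.4517 W/m².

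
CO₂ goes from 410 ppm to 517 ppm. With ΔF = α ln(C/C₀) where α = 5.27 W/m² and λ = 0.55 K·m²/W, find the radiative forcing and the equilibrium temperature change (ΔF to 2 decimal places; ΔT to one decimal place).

CO₂: 5.27 × ln(517/410) = 5.27 × ln(1.26098) = 5.27 × 0.23189 = 1.2221 W/m².
ΔT = λ ΔF = 0.55 × 1.22 = 0.6710 K.

ΔF = 1.22 W/m²; ΔT = 0.7 K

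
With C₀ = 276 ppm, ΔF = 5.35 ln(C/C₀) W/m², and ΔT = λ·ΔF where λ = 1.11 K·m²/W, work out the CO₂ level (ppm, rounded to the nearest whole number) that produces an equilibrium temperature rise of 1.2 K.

C ≈ 338 ppm

Required forcing: ΔF = ΔT/λ = 1.2/1.11 = 1.0811 W/m².
Then ln(C/276) = ΔF/5.35 = 1.0811/5.35 = 0.20207.
So C = 276 × e^0.20207 = 276 × 1.22393 = 337.80 ppm.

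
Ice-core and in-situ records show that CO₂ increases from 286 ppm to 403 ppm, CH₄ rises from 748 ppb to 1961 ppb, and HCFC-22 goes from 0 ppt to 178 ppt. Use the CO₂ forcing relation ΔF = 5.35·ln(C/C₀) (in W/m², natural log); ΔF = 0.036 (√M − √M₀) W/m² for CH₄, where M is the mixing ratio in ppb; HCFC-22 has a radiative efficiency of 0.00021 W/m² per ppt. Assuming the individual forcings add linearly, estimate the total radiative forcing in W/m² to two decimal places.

CO₂: 5.35 × ln(403/286) = 5.35 × ln(1.40909) = 5.35 × 0.34294 = 1.8347 W/m².
CH₄: 0.036 × (√1961 − √748) = 0.036 × (44.2832 − 27.3496) = 0.036 × 16.9336 = 0.6096 W/m².
HCFC-22: ΔF = 0.00021 × (178 − 0) = 0.00021 × 178 = 0.0374 W/m².
Total ΔF = 1.8347 + 0.6096 + 0.0374 = 2.4817 W/m².

ΔF = 2.48 W/m²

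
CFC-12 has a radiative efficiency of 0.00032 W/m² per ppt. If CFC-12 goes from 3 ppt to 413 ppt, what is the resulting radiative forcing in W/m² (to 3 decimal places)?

ΔF = 0.131 W/m²

CFC-12: ΔF = 0.00032 × (413 − 3) = 0.00032 × 410 = 0.1312 W/m².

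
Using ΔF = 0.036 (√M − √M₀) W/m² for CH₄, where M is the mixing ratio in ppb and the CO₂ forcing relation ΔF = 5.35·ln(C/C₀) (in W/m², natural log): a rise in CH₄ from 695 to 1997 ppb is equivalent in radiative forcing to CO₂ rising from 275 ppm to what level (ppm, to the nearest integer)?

C ≈ 311 ppm

CH₄ forcing: 0.036 × (√1997 − √695) = 0.036 × (44.6878 − 26.3629) = 0.036 × 18.3249 = 0.65970 W/m².
Set 5.35 ln(C/275) = 0.65970: ln(C/275) = 0.65970/5.35 = 0.12331, so C = 275 × e^0.12331 = 275 × 1.13124 = 311.09 ppm.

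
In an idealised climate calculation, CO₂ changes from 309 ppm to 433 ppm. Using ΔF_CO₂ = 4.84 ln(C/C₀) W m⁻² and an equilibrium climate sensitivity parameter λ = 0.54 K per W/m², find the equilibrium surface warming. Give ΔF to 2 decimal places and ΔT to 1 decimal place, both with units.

ΔF = 1.63 W/m²; ΔT = 0.9 K

CO₂: 4.84 × ln(433/309) = 4.84 × ln(1.40129) = 4.84 × 0.33739 = 1.6330 W/m².
ΔT = λ ΔF = 0.54 × 1.63 = 0.8802 K.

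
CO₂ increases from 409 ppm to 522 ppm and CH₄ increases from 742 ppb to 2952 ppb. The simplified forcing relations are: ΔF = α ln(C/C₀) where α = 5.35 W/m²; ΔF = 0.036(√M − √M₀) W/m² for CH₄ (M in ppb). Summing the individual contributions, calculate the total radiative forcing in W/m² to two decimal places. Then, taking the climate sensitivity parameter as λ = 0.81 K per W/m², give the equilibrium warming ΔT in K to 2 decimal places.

CO₂: 5.35 × ln(522/409) = 5.35 × ln(1.27628) = 5.35 × 0.24395 = 1.3051 W/m².
CH₄: 0.036 × (√2952 − √742) = 0.036 × (54.3323 − 27.2397) = 0.036 × 27.0926 = 0.9753 W/m².
Total ΔF = 1.3051 + 0.9753 = 2.2804 W/m².
ΔT = λ ΔF = 0.81 × 2.28 = 1.8468 K.

ΔF = 2.28 W/m²; ΔT = 1.85 K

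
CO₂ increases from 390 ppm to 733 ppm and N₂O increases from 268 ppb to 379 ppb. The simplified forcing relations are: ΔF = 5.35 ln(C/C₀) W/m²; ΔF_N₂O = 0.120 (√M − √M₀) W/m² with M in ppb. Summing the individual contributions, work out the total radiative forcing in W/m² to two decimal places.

ΔF = 3.75 W/m²

CO₂: 5.35 × ln(733/390) = 5.35 × ln(1.87949) = 5.35 × 0.63100 = 3.3759 W/m².
N₂O: 0.120 × (√379 − √268) = 0.120 × (19.4679 − 16.3707) = 0.120 × 3.0972 = 0.3717 W/m².
Total ΔF = 3.3759 + 0.3717 = 3.7476 W/m².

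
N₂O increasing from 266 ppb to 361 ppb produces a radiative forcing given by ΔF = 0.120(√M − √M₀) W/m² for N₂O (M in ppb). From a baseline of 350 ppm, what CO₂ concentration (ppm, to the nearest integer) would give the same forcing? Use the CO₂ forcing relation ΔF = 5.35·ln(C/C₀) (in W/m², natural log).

C ≈ 372 ppm

N₂O forcing: 0.120 × (√361 − √266) = 0.120 × (19.0000 − 16.3095) = 0.120 × 2.6905 = 0.32286 W/m².
Set 5.35 ln(C/350) = 0.32286: ln(C/350) = 0.32286/5.35 = 0.06035, so C = 350 × e^0.06035 = 350 × 1.06221 = 371.77 ppm.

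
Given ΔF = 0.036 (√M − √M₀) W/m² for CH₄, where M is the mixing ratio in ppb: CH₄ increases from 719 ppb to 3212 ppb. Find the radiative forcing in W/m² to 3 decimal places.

ΔF = 1.075 W/m²

CH₄: 0.036 × (√3212 − √719) = 0.036 × (56.6745 − 26.8142) = 0.036 × 29.8603 = 1.0750 W/m².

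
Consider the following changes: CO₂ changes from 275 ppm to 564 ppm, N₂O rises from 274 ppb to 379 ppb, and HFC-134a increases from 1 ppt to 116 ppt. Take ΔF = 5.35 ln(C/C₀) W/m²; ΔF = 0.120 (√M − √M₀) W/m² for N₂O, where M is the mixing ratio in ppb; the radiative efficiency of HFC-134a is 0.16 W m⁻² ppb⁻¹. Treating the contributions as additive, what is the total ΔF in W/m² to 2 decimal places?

CO₂: 5.35 × ln(564/275) = 5.35 × ln(2.05091) = 5.35 × 0.71828 = 3.8428 W/m².
N₂O: 0.120 × (√379 − √274) = 0.120 × (19.4679 − 16.5529) = 0.120 × 2.9150 = 0.3498 W/m².
HFC-134a: Δ = 116 − 1 = 115 ppt = 0.115 ppb; ΔF = 0.16 × 0.115 = 0.0184 W/m².
Total ΔF = 3.8428 + 0.3498 + 0.0184 = 4.2110 W/m².

ΔF = 4.21 W/m²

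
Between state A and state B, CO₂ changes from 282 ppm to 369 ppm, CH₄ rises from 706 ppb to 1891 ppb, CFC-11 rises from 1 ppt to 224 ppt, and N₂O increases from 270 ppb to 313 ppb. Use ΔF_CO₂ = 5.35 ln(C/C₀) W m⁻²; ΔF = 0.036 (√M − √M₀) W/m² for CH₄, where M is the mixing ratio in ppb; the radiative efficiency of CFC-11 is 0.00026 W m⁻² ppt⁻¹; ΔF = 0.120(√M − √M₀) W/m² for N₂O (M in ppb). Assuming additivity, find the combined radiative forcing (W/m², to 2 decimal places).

ΔF = 2.26 W/m²

CO₂: 5.35 × ln(369/282) = 5.35 × ln(1.30851) = 5.35 × 0.26889 = 1.4386 W/m².
CH₄: 0.036 × (√1891 − √706) = 0.036 × (43.4856 − 26.5707) = 0.036 × 16.9149 = 0.6089 W/m².
CFC-11: ΔF = 0.00026 × (224 − 1) = 0.00026 × 223 = 0.0580 W/m².
N₂O: 0.120 × (√313 − √270) = 0.120 × (17.6918 − 16.4317) = 0.120 × 1.2601 = 0.1512 W/m².
Total ΔF = 1.4386 + 0.6089 + 0.0580 + 0.1512 = 2.2567 W/m².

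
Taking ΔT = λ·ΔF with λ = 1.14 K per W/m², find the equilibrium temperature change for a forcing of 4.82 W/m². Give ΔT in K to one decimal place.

ΔT = λ ΔF = 1.14 × 4.82 = 5.4948 K.

ΔT = 5.5 K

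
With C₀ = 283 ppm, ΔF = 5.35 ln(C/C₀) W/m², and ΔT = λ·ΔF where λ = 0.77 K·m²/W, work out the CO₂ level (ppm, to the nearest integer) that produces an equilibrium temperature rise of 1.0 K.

C ≈ 361 ppm

Required forcing: ΔF = ΔT/λ = 1.0/0.77 = 1.2987 W/m².
Then ln(C/283) = ΔF/5.35 = 1.2987/5.35 = 0.24275.
So C = 283 × e^0.24275 = 283 × 1.27475 = 360.75 ppm.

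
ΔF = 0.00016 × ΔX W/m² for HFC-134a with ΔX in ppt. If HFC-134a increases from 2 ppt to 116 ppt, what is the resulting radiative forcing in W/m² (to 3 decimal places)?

HFC-134a: ΔF = 0.00016 × (116 − 2) = 0.00016 × 114 = 0.0182 W/m².

ΔF = 0.018 W/m²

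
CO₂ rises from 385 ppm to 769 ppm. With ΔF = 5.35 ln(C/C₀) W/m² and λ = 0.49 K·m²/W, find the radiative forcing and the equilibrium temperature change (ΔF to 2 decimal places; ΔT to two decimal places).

ΔF = 3.70 W/m²; ΔT = 1.81 K

CO₂: 5.35 × ln(769/385) = 5.35 × ln(1.99740) = 5.35 × 0.69185 = 3.7014 W/m².
ΔT = λ ΔF = 0.49 × 3.70 = 1.8130 K.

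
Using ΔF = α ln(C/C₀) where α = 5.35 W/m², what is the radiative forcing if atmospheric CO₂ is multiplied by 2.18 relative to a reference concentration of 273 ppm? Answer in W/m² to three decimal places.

Because the forcing depends only on the ratio C/C₀, the initial concentration does not enter.
ΔF = 5.35 × ln(2.18) = 5.35 × 0.77932 = 4.1694 W/m².

ΔF = 4.169 W/m²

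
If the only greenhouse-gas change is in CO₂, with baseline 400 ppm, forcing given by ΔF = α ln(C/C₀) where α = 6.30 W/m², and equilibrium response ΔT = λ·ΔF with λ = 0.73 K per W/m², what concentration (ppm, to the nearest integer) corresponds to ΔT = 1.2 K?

Required forcing: ΔF = ΔT/λ = 1.2/0.73 = 1.6438 W/m².
Then ln(C/400) = ΔF/6.30 = 1.6438/6.30 = 0.26092.
So C = 400 × e^0.26092 = 400 × 1.29812 = 519.25 ppm.

C ≈ 519 ppm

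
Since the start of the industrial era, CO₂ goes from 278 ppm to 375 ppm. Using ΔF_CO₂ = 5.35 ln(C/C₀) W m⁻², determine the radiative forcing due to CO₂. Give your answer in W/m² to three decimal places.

CO₂ absorption bands are partially saturated, so forcing scales with the logarithm of the concentration ratio.
CO₂: 5.35 × ln(375/278) = 5.35 × ln(1.34892) = 5.35 × 0.29930 = 1.6013 W/m².

ΔF = 1.601 W/m²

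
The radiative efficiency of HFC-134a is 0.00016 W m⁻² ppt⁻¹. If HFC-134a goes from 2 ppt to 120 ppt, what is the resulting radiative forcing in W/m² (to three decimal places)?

ΔF = 0.019 W/m²

HFC-134a: ΔF = 0.00016 × (120 − 2) = 0.00016 × 118 = 0.0189 W/m².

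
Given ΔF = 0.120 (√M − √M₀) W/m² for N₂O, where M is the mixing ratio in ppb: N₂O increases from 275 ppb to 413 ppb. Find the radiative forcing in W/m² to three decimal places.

N₂O: 0.120 × (√413 − √275) = 0.120 × (20.3224 − 16.5831) = 0.120 × 3.7393 = 0.4487 W/m².

ΔF = 0.449 W/m²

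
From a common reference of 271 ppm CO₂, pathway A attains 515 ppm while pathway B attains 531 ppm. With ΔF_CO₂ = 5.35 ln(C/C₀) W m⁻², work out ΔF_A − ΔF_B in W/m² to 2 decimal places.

ΔF_A = 5.35 ln(515/271) = 5.35 × 0.64205 = 3.4350 W/m².
ΔF_B = 5.35 ln(531/271) = 5.35 × 0.67264 = 3.5986 W/m².
Difference: 3.4350 − 3.5986 = -0.1636 W/m².

ΔF_A − ΔF_B = -0.16 W/m²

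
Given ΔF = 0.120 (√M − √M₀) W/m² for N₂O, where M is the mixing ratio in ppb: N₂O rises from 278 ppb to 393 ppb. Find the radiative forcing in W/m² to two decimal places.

ΔF = 0.38 W/m²

N₂O: 0.120 × (√393 − √278) = 0.120 × (19.8242 − 16.6733) = 0.120 × 3.1509 = 0.3781 W/m².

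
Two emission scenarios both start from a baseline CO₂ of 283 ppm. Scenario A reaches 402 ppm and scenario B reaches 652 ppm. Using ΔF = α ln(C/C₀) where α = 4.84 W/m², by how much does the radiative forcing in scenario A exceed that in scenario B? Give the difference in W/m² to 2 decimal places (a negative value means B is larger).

ΔF_A = 4.84 ln(402/283) = 4.84 × 0.35101 = 1.6989 W/m².
ΔF_B = 4.84 ln(652/283) = 4.84 × 0.83460 = 4.0395 W/m².
Difference: 1.6989 − 4.0395 = -2.3406 W/m².
(Equivalently, ΔF_A − ΔF_B = 4.84 ln(402/652) = 4.84 × -0.48359 = -2.3406 W/m².)

ΔF_A − ΔF_B = -2.34 W/m²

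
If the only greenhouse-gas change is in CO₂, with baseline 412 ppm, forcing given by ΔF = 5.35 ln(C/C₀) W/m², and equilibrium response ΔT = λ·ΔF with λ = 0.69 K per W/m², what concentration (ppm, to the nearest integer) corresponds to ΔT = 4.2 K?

C ≈ 1285 ppm

Required forcing: ΔF = ΔT/λ = 4.2/0.69 = 6.0870 W/m².
Then ln(C/412) = ΔF/5.35 = 6.0870/5.35 = 1.13776.
So C = 412 × e^1.13776 = 412 × 3.11977 = 1285.35 ppm.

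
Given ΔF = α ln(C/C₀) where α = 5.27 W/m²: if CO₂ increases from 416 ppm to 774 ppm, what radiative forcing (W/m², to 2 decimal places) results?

ΔF = 3.27 W/m²

CO₂: 5.27 × ln(774/416) = 5.27 × ln(1.86058) = 5.27 × 0.62089 = 3.2721 W/m².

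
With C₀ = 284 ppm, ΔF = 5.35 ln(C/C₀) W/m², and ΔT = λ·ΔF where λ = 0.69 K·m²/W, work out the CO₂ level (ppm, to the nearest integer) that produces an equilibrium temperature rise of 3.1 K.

C ≈ 658 ppm

Required forcing: ΔF = ΔT/λ = 3.1/0.69 = 4.4928 W/m².
Then ln(C/284) = ΔF/5.35 = 4.4928/5.35 = 0.83978.
So C = 284 × e^0.83978 = 284 × 2.31586 = 657.70 ppm.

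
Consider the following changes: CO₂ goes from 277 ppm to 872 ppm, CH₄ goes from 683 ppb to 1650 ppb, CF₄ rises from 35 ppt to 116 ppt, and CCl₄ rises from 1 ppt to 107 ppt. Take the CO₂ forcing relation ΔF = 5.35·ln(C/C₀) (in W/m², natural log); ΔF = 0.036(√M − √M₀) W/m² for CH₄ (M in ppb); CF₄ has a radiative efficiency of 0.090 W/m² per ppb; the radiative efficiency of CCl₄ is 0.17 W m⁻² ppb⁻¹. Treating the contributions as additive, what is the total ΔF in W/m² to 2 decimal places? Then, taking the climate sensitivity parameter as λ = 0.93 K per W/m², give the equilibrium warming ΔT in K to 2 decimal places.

ΔF = 6.68 W/m²; ΔT = 6.21 K

CO₂: 5.35 × ln(872/277) = 5.35 × ln(3.14801) = 5.35 × 1.14677 = 6.1352 W/m².
CH₄: 0.036 × (√1650 − √683) = 0.036 × (40.6202 − 26.1343) = 0.036 × 14.4859 = 0.5215 W/m².
CF₄: Δ = 116 − 35 = 81 ppt = 0.081 ppb; ΔF = 0.090 × 0.081 = 0.0073 W/m².
CCl₄: Δ = 107 − 1 = 106 ppt = 0.106 ppb; ΔF = 0.17 × 0.106 = 0.0180 W/m².
Total ΔF = 6.1352 + 0.5215 + 0.0073 + 0.0180 = 6.6820 W/m².
ΔT = λ ΔF = 0.93 × 6.68 = 6.2124 K.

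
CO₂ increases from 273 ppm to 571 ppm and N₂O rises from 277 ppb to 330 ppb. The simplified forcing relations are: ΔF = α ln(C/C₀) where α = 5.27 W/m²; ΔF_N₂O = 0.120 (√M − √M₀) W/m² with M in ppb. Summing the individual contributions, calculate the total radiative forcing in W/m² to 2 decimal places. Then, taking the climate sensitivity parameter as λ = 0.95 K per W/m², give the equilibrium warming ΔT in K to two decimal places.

ΔF = 4.07 W/m²; ΔT = 3.87 K

CO₂: 5.27 × ln(571/273) = 5.27 × ln(2.09158) = 5.27 × 0.73792 = 3.8888 W/m².
N₂O: 0.120 × (√330 − √277) = 0.120 × (18.1659 − 16.6433) = 0.120 × 1.5226 = 0.1827 W/m².
Total ΔF = 3.8888 + 0.1827 = 4.0715 W/m².
ΔT = λ ΔF = 0.95 × 4.07 = 3.8665 K.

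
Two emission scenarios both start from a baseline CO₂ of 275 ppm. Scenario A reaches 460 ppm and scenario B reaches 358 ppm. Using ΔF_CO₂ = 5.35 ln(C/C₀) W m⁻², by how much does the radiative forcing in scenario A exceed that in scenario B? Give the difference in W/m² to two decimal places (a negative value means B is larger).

ΔF_A − ΔF_B = 1.34 W/m²

ΔF_A = 5.35 ln(460/275) = 5.35 × 0.51446 = 2.7524 W/m².
ΔF_B = 5.35 ln(358/275) = 5.35 × 0.26376 = 1.4111 W/m².
Difference: 2.7524 − 1.4111 = 1.3413 W/m².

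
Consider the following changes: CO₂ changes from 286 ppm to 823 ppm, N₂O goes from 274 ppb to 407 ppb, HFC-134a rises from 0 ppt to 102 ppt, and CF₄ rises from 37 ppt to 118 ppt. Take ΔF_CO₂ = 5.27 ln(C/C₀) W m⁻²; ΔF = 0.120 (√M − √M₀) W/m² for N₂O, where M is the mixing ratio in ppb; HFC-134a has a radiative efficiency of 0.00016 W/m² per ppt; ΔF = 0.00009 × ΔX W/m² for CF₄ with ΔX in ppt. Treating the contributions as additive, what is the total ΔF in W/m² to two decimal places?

ΔF = 6.03 W/m²

CO₂: 5.27 × ln(823/286) = 5.27 × ln(2.87762) = 5.27 × 1.05696 = 5.5702 W/m².
N₂O: 0.120 × (√407 − √274) = 0.120 × (20.1742 − 16.5529) = 0.120 × 3.6213 = 0.4346 W/m².
HFC-134a: ΔF = 0.00016 × (102 − 0) = 0.00016 × 102 = 0.0163 W/m².
CF₄: ΔF = 0.00009 × (118 − 37) = 0.00009 × 81 = 0.0073 W/m².
Total ΔF = 5.5702 + 0.4346 + 0.0163 + 0.0073 = 6.0284 W/m².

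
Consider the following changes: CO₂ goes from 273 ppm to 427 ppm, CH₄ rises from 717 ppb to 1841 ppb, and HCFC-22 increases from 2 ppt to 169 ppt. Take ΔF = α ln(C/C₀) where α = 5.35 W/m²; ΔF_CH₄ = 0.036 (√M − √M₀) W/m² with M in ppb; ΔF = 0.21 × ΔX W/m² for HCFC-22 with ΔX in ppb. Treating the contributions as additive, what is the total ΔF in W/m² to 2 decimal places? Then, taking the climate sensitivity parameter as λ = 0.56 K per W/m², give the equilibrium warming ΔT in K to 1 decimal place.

CO₂: 5.35 × ln(427/273) = 5.35 × ln(1.56410) = 5.35 × 0.44731 = 2.3931 W/m².
CH₄: 0.036 × (√1841 − √717) = 0.036 × (42.9069 − 26.7769) = 0.036 × 16.1300 = 0.5807 W/m².
HCFC-22: Δ = 169 − 2 = 167 ppt = 0.167 ppb; ΔF = 0.21 × 0.167 = 0.0351 W/m².
Total ΔF = 2.3931 + 0.5807 + 0.0351 = 3.0089 W/m².
ΔT = λ ΔF = 0.56 × 3.01 = 1.6856 K.

ΔF = 3.01 W/m²; ΔT = 1.7 K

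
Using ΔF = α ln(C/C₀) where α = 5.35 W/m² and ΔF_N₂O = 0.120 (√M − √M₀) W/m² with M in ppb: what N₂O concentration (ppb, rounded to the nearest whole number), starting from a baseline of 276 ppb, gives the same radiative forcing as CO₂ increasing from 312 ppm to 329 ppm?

CO₂ forcing: 5.35 × ln(329/312) = 5.35 × 0.053055 = 0.28384 W/m².
Set 0.120(√M − √276) = 0.28384: √M = 0.28384/0.120 + √276 = 2.3653 + 16.6132 = 18.9785.
M = (18.9785)² = 360.18 ppb.

M ≈ 360 ppb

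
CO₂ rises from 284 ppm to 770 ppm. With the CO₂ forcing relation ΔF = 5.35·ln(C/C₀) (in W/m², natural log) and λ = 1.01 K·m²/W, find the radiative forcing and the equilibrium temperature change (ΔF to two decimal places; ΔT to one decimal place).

ΔF = 5.34 W/m²; ΔT = 5.4 K

CO₂: 5.35 × ln(770/284) = 5.35 × ln(2.71127) = 5.35 × 0.99742 = 5.3362 W/m².
ΔT = λ ΔF = 1.01 × 5.34 = 5.3934 K.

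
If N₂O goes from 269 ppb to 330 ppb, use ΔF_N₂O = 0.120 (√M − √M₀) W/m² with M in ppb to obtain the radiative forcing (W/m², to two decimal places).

ΔF = 0.21 W/m²

N₂O: 0.120 × (√330 − √269) = 0.120 × (18.1659 − 16.4012) = 0.120 × 1.7647 = 0.2118 W/m².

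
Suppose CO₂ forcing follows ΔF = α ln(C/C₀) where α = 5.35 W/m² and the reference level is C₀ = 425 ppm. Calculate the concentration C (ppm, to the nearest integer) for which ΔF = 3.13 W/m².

C ≈ 763 ppm

Set 5.35 ln(C/425) = 3.13, so ln(C/425) = 3.13/5.35 = 0.58505.
Then C/425 = e^0.58505 = 1.79508, giving C = 425 × 1.79508 = 762.91 ppm.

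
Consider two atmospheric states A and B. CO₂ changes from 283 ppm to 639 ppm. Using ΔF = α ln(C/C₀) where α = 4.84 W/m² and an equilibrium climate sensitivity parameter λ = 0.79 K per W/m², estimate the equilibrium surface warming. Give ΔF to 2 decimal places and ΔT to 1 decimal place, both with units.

CO₂: 4.84 × ln(639/283) = 4.84 × ln(2.25795) = 4.84 × 0.81446 = 3.9420 W/m².
ΔT = λ ΔF = 0.79 × 3.94 = 3.1126 K.

ΔF = 3.94 W/m²; ΔT = 3.1 K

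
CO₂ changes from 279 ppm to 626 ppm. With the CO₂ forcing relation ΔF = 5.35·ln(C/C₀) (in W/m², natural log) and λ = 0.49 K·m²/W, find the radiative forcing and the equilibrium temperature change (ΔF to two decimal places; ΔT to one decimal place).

ΔF = 4.32 W/m²; ΔT = 2.1 K

CO₂: 5.35 × ln(626/279) = 5.35 × ln(2.24373) = 5.35 × 0.80814 = 4.3235 W/m².
ΔT = λ ΔF = 0.49 × 4.32 = 2.1168 K.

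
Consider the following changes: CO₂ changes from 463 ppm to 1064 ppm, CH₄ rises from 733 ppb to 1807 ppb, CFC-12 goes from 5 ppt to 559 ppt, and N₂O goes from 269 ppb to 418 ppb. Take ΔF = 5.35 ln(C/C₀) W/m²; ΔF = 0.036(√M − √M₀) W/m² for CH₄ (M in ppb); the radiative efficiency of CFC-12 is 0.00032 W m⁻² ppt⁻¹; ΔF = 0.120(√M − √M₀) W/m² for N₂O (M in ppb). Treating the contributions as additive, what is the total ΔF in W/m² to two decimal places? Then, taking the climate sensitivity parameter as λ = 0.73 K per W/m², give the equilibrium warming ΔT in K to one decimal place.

ΔF = 5.67 W/m²; ΔT = 4.1 K

CO₂: 5.35 × ln(1064/463) = 5.35 × ln(2.29806) = 5.35 × 0.83207 = 4.4516 W/m².
CH₄: 0.036 × (√1807 − √733) = 0.036 × (42.5088 − 27.0740) = 0.036 × 15.4348 = 0.5557 W/m².
CFC-12: ΔF = 0.00032 × (559 − 5) = 0.00032 × 554 = 0.1773 W/m².
N₂O: 0.120 × (√418 − √269) = 0.120 × (20.4450 − 16.4012) = 0.120 × 4.0438 = 0.4853 W/m².
Total ΔF = 4.4516 + 0.5557 + 0.1773 + 0.4853 = 5.6699 W/m².
ΔT = λ ΔF = 0.73 × 5.67 = 4.1391 K.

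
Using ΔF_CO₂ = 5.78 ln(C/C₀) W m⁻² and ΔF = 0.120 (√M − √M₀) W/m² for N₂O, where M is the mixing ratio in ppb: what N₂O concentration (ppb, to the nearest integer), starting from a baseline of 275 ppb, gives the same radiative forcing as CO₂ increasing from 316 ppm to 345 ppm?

CO₂ forcing: 5.78 × ln(345/316) = 5.78 × 0.087802 = 0.50750 W/m².
Set 0.120(√M − √275) = 0.50750: √M = 0.50750/0.120 + √275 = 4.2292 + 16.5831 = 20.8123.
M = (20.8123)² = 433.15 ppb.

M ≈ 433 ppb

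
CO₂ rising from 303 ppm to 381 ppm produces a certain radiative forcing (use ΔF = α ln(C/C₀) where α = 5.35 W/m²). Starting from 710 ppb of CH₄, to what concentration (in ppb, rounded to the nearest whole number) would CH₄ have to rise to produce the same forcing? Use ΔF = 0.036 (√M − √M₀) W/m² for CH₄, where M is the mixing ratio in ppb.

CO₂ forcing: 5.35 × ln(381/303) = 5.35 × 0.229067 = 1.22551 W/m².
Set 0.036(√M − √710) = 1.22551: √M = 1.22551/0.036 + √710 = 34.0419 + 26.6458 = 60.6877.
M = (60.6877)² = 3683.00 ppb.

M ≈ 3683 ppb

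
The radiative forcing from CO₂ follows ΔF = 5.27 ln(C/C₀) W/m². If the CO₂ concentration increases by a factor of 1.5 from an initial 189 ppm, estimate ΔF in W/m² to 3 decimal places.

ΔF = 2.137 W/m²

ΔF = 5.27 × ln(1.5) = 5.27 × 0.40547 = 2.1368 W/m².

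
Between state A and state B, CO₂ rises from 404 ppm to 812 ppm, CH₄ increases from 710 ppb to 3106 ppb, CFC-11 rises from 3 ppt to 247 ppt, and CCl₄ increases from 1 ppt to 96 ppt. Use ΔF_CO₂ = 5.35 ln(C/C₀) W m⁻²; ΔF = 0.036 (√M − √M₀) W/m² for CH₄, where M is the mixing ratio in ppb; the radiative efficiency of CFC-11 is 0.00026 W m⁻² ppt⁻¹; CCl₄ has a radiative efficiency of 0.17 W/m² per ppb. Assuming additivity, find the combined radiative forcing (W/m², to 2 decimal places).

ΔF = 4.86 W/m²

CO₂: 5.35 × ln(812/404) = 5.35 × ln(2.00990) = 5.35 × 0.69808 = 3.7347 W/m².
CH₄: 0.036 × (√3106 − √710) = 0.036 × (55.7315 − 26.6458) = 0.036 × 29.0857 = 1.0471 W/m².
CFC-11: ΔF = 0.00026 × (247 − 3) = 0.00026 × 244 = 0.0634 W/m².
CCl₄: Δ = 96 − 1 = 95 ppt = 0.095 ppb; ΔF = 0.17 × 0.095 = 0.0162 W/m².
Total ΔF = 3.7347 + 1.0471 + 0.0634 + 0.0162 = 4.8614 W/m².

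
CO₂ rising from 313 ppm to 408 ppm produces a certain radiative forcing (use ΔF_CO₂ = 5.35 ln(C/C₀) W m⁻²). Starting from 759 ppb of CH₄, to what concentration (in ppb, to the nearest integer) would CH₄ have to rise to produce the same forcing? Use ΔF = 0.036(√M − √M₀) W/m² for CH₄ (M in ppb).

CO₂ forcing: 5.35 × ln(408/313) = 5.35 × 0.265064 = 1.41809 W/m².
Set 0.036(√M − √759) = 1.41809: √M = 1.41809/0.036 + √759 = 39.3914 + 27.5500 = 66.9414.
M = (66.9414)² = 4481.15 ppb.

M ≈ 4481 ppb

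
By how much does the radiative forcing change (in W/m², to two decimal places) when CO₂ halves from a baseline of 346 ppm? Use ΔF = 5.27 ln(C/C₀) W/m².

Because the forcing depends only on the ratio C/C₀, the initial concentration does not enter.
ΔF = 5.27 × ln(0.5) = 5.27 × -0.69315 = -3.6529 W/m².

ΔF = -3.65 W/m²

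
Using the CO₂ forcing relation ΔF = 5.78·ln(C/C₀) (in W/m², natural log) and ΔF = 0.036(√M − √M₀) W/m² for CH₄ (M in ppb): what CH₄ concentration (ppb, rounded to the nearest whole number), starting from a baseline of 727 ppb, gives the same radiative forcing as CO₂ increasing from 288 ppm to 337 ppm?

M ≈ 2724 ppb

CO₂ forcing: 5.78 × ln(337/288) = 5.78 × 0.157122 = 0.90817 W/m².
Set 0.036(√M − √727) = 0.90817: √M = 0.90817/0.036 + √727 = 25.2269 + 26.9629 = 52.1898.
M = (52.1898)² = 2723.78 ppb.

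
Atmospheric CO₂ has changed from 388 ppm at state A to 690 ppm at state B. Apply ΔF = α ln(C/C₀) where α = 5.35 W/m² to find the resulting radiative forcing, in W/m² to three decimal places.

CO₂ absorption bands are partially saturated, so forcing scales with the logarithm of the concentration ratio.
CO₂: 5.35 × ln(690/388) = 5.35 × ln(1.77835) = 5.35 × 0.57569 = 3.0799 W/m².

ΔF = 3.080 W/m²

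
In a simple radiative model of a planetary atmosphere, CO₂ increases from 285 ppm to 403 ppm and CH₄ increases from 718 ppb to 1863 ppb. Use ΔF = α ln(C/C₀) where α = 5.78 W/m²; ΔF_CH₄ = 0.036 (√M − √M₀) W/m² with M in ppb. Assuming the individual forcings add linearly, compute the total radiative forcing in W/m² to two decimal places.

CO₂: 5.78 × ln(403/285) = 5.78 × ln(1.41404) = 5.78 × 0.34645 = 2.0025 W/m².
CH₄: 0.036 × (√1863 − √718) = 0.036 × (43.1625 − 26.7955) = 0.036 × 16.3670 = 0.5892 W/m².
Total ΔF = 2.0025 + 0.5892 = 2.5917 W/m².

ΔF = 2.59 W/m²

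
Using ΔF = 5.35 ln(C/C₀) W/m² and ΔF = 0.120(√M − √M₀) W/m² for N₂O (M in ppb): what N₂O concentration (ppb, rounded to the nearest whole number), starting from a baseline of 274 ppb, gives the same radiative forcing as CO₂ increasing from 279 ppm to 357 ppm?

M ≈ 759 ppb

CO₂ forcing: 5.35 × ln(357/279) = 5.35 × 0.246524 = 1.31890 W/m².
Set 0.120(√M − √274) = 1.31890: √M = 1.31890/0.120 + √274 = 10.9908 + 16.5529 = 27.5437.
M = (27.5437)² = 758.66 ppb.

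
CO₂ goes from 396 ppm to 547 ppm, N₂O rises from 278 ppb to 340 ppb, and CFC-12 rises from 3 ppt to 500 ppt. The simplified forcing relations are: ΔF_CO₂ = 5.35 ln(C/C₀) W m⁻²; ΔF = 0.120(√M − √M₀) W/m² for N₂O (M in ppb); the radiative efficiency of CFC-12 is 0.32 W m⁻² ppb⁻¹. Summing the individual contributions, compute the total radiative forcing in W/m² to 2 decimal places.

ΔF = 2.10 W/m²

CO₂: 5.35 × ln(547/396) = 5.35 × ln(1.38131) = 5.35 × 0.32303 = 1.7282 W/m².
N₂O: 0.120 × (√340 − √278) = 0.120 × (18.4391 − 16.6733) = 0.120 × 1.7658 = 0.2119 W/m².
CFC-12: Δ = 500 − 3 = 497 ppt = 0.497 ppb; ΔF = 0.32 × 0.497 = 0.1590 W/m².
Total ΔF = 1.7282 + 0.2119 + 0.1590 = 2.0991 W/m².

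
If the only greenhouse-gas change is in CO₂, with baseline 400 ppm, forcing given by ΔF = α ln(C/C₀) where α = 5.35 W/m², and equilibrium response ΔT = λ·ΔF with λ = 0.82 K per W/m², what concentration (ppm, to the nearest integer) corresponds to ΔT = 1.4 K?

Required forcing: ΔF = ΔT/λ = 1.4/0.82 = 1.7073 W/m².
Then ln(C/400) = ΔF/5.35 = 1.7073/5.35 = 0.31912.
So C = 400 × e^0.31912 = 400 × 1.37592 = 550.37 ppm.

C ≈ 550 ppm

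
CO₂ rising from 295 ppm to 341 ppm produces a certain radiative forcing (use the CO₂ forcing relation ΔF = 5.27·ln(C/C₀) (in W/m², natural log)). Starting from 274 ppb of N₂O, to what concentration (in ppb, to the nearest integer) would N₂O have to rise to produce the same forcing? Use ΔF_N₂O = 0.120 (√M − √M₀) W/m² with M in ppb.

M ≈ 525 ppb

CO₂ forcing: 5.27 × ln(341/295) = 5.27 × 0.144907 = 0.76366 W/m².
Set 0.120(√M − √274) = 0.76366: √M = 0.76366/0.120 + √274 = 6.3638 + 16.5529 = 22.9167.
M = (22.9167)² = 525.18 ppb.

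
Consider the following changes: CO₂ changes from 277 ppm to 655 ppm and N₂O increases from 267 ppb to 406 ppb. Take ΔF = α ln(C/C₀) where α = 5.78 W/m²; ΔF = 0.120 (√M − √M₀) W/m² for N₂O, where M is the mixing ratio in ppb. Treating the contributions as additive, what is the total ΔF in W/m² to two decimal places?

ΔF = 5.43 W/m²

CO₂: 5.78 × ln(655/277) = 5.78 × ln(2.36462) = 5.78 × 0.86062 = 4.9744 W/m².
N₂O: 0.120 × (√406 − √267) = 0.120 × (20.1494 − 16.3401) = 0.120 × 3.8093 = 0.4571 W/m².
Total ΔF = 4.9744 + 0.4571 = 5.4315 W/m².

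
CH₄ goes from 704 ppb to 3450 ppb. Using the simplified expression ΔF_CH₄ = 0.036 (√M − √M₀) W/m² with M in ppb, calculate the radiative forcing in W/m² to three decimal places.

ΔF = 1.159 W/m²

CH₄: 0.036 × (√3450 − √704) = 0.036 × (58.7367 − 26.5330) = 0.036 × 32.2037 = 1.1593 W/m².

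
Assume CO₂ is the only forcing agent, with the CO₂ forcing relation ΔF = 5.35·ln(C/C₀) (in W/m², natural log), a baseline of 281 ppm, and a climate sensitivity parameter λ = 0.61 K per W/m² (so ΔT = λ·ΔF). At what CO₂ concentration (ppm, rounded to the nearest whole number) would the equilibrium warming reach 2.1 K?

Required forcing: ΔF = ΔT/λ = 2.1/0.61 = 3.4426 W/m².
Then ln(C/281) = ΔF/5.35 = 3.4426/5.35 = 0.64348.
So C = 281 × e^0.64348 = 281 × 1.90309 = 534.77 ppm.

C ≈ 535 ppm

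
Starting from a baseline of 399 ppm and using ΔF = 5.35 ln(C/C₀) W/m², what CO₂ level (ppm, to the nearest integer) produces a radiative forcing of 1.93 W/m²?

C ≈ 572 ppm

Set 5.35 ln(C/399) = 1.93, so ln(C/399) = 1.93/5.35 = 0.36075.
Then C/399 = e^0.36075 = 1.43440, giving C = 399 × 1.43440 = 572.33 ppm.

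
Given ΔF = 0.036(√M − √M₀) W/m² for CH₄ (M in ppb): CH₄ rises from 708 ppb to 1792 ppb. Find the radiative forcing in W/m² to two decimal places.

ΔF = 0.57 W/m²

CH₄: 0.036 × (√1792 − √708) = 0.036 × (42.3320 − 26.6083) = 0.036 × 15.7237 = 0.5661 W/m².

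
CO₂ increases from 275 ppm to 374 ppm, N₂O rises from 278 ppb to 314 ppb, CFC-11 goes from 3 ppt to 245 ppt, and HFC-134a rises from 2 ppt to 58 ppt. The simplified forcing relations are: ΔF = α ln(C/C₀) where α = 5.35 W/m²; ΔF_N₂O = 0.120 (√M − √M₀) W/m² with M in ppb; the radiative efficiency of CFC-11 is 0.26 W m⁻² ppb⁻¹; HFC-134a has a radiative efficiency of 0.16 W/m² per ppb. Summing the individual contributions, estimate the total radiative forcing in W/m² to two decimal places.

ΔF = 1.84 W/m²

CO₂: 5.35 × ln(374/275) = 5.35 × ln(1.36000) = 5.35 × 0.30748 = 1.6450 W/m².
N₂O: 0.120 × (√314 − √278) = 0.120 × (17.7200 − 16.6733) = 0.120 × 1.0467 = 0.1256 W/m².
CFC-11: Δ = 245 − 3 = 242 ppt = 0.242 ppb; ΔF = 0.26 × 0.242 = 0.0629 W/m².
HFC-134a: Δ = 58 − 2 = 56 ppt = 0.056 ppb; ΔF = 0.16 × 0.056 = 0.0090 W/m².
Total ΔF = 1.6450 + 0.1256 + 0.0629 + 0.0090 = 1.8425 W/m².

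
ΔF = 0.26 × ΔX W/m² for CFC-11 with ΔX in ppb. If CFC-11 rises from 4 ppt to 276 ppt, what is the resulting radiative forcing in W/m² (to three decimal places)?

ΔF = 0.071 W/m²

CFC-11: Δ = 276 − 4 = 272 ppt = 0.272 ppb; ΔF = 0.26 × 0.272 = 0.0707 W/m².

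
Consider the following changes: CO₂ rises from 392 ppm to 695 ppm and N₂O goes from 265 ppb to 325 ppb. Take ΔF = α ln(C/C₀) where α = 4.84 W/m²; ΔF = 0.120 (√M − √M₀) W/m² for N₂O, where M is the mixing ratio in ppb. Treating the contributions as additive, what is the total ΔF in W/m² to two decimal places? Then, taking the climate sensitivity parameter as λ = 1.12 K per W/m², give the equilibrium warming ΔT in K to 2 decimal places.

CO₂: 4.84 × ln(695/392) = 4.84 × ln(1.77296) = 4.84 × 0.57265 = 2.7716 W/m².
N₂O: 0.120 × (√325 − √265) = 0.120 × (18.0278 − 16.2788) = 0.120 × 1.7490 = 0.2099 W/m².
Total ΔF = 2.7716 + 0.2099 = 2.9815 W/m².
ΔT = λ ΔF = 1.12 × 2.98 = 3.3376 K.

ΔF = 2.98 W/m²; ΔT = 3.34 K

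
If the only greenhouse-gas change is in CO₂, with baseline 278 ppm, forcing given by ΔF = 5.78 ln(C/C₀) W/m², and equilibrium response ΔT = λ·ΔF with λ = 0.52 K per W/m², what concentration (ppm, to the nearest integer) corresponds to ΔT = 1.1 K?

Required forcing: ΔF = ΔT/λ = 1.1/0.52 = 2.1154 W/m².
Then ln(C/278) = ΔF/5.78 = 2.1154/5.78 = 0.36599.
So C = 278 × e^0.36599 = 278 × 1.44194 = 400.86 ppm.

C ≈ 401 ppm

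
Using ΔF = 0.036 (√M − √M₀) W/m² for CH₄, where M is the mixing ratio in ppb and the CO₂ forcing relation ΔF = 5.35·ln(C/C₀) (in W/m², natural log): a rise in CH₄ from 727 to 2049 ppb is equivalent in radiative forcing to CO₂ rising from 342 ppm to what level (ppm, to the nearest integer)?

CH₄ forcing: 0.036 × (√2049 − √727) = 0.036 × (45.2659 − 26.9629) = 0.036 × 18.3030 = 0.65891 W/m².
Set 5.35 ln(C/342) = 0.65891: ln(C/342) = 0.65891/5.35 = 0.12316, so C = 342 × e^0.12316 = 342 × 1.13107 = 386.83 ppm.

C ≈ 387 ppm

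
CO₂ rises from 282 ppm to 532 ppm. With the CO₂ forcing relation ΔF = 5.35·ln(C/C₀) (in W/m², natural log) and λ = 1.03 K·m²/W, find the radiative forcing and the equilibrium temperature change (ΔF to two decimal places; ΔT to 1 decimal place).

CO₂: 5.35 × ln(532/282) = 5.35 × ln(1.88652) = 5.35 × 0.63473 = 3.3958 W/m².
ΔT = λ ΔF = 1.03 × 3.40 = 3.5020 K.

ΔF = 3.40 W/m²; ΔT = 3.5 K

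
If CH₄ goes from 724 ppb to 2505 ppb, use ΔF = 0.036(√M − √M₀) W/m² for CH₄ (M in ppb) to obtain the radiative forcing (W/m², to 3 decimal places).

ΔF = 0.833 W/m²

CH₄: 0.036 × (√2505 − √724) = 0.036 × (50.0500 − 26.9072) = 0.036 × 23.1428 = 0.8331 W/m².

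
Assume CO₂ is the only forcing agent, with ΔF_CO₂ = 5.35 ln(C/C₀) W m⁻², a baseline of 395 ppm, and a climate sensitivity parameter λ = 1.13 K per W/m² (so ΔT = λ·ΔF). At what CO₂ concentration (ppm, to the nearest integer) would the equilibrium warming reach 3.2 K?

C ≈ 671 ppm

Required forcing: ΔF = ΔT/λ = 3.2/1.13 = 2.8319 W/m².
Then ln(C/395) = ΔF/5.35 = 2.8319/5.35 = 0.52933.
So C = 395 × e^0.52933 = 395 × 1.69779 = 670.63 ppm.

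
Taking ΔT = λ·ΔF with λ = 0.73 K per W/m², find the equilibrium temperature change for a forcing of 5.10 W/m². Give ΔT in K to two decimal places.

ΔT = λ ΔF = 0.73 × 5.10 = 3.7230 K.

ΔT = 3.72 K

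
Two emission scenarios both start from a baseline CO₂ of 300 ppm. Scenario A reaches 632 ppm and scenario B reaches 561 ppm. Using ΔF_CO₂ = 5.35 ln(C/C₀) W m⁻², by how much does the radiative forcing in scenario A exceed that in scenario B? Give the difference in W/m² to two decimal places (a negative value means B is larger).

ΔF_A = 5.35 ln(632/300) = 5.35 × 0.74511 = 3.9863 W/m².
ΔF_B = 5.35 ln(561/300) = 5.35 × 0.62594 = 3.3488 W/m².
Difference: 3.9863 − 3.3488 = 0.6375 W/m².

ΔF_A − ΔF_B = 0.64 W/m²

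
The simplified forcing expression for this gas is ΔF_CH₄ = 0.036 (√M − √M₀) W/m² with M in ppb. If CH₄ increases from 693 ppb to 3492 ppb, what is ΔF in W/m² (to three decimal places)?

CH₄: 0.036 × (√3492 − √693) = 0.036 × (59.0931 − 26.3249) = 0.036 × 32.7682 = 1.1797 W/m².

ΔF = 1.180 W/m²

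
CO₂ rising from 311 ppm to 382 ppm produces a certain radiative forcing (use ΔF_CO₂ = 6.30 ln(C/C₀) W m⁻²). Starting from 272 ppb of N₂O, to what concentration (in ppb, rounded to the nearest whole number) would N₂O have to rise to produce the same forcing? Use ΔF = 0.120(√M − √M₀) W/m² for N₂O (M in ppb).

CO₂ forcing: 6.30 × ln(382/311) = 6.30 × 0.205628 = 1.29546 W/m².
Set 0.120(√M − √272) = 1.29546: √M = 1.29546/0.120 + √272 = 10.7955 + 16.4924 = 27.2879.
M = (27.2879)² = 744.63 ppb.

M ≈ 745 ppb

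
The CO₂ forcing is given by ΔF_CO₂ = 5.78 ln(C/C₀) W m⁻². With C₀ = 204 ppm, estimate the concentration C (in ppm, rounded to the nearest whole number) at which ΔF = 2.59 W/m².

Set 5.78 ln(C/204) = 2.59, so ln(C/204) = 2.59/5.78 = 0.44810.
Then C/204 = e^0.44810 = 1.56534, giving C = 204 × 1.56534 = 319.33 ppm.

C ≈ 319 ppm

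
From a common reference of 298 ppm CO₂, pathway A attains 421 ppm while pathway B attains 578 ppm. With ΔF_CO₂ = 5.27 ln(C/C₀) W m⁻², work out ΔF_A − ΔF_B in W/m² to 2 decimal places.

ΔF_A = 5.27 ln(421/298) = 5.27 × 0.34554 = 1.8210 W/m².
ΔF_B = 5.27 ln(578/298) = 5.27 × 0.66248 = 3.4913 W/m².
Difference: 1.8210 − 3.4913 = -1.6703 W/m².
(Equivalently, ΔF_A − ΔF_B = 5.27 ln(421/578) = 5.27 × -0.31694 = -1.6703 W/m².)

ΔF_A − ΔF_B = -1.67 W/m²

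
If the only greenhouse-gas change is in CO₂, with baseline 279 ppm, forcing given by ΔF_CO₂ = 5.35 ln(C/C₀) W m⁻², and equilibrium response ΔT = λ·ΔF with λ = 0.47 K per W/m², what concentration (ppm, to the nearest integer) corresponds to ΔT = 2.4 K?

C ≈ 725 ppm

Required forcing: ΔF = ΔT/λ = 2.4/0.47 = 5.1064 W/m².
Then ln(C/279) = ΔF/5.35 = 5.1064/5.35 = 0.95447.
So C = 279 × e^0.95447 = 279 × 2.59729 = 724.64 ppm.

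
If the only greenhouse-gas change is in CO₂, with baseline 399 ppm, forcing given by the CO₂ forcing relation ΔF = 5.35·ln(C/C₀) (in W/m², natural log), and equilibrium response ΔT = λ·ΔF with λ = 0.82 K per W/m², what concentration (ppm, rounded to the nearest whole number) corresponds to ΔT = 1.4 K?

Required forcing: ΔF = ΔT/λ = 1.4/0.82 = 1.7073 W/m².
Then ln(C/399) = ΔF/5.35 = 1.7073/5.35 = 0.31912.
So C = 399 × e^0.31912 = 399 × 1.37592 = 548.99 ppm.

C ≈ 549 ppm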